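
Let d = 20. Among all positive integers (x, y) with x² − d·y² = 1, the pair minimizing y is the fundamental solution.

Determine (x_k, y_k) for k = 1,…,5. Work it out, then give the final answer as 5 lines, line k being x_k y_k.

9 2
161 36
2889 646
51841 11592
930249 208010

[4; 2,8] for √20; ℓ=2 ⇒ convergent index 1
a_0=4:  p_0=4·1+0=4,  q_0=4·0+1=1
a_1=2:  p_1=2·4+1=9,  q_1=2·1+0=2
→ (9, 2).  Check: 9²=81, 20·2²=80, difference 1.
(x_2, y_2) = (9·9 + 20·2·2, 9·2 + 2·9) = (161, 36)
(x_3, y_3) = (9·161 + 20·2·36, 9·36 + 2·161) = (2889, 646)
(x_4, y_4) = (9·2889 + 20·2·646, 9·646 + 2·2889) = (51841, 11592)
(x_5, y_5) = (9·51841 + 20·2·11592, 9·11592 + 2·51841) = (930249, 208010)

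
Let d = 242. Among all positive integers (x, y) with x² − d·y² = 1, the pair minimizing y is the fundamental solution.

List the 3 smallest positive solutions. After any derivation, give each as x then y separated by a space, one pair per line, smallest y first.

√242 = [15; 1,1,3,1,14,1,3,1,1,30, …], period ℓ=10 (even) → k=9
i=0: a=15 ⇒ p=15, q=1
i=1: a=1 ⇒ p=16, q=1
i=2: a=1 ⇒ p=31, q=2
i=3: a=3 ⇒ p=109, q=7
…
i=6: a=1 ⇒ p=2209, q=142
…
i=8: a=1 ⇒ p=10905, q=701
i=9: a=1 ⇒ p=19601, q=1260
fundamental: x₁=19601, y₁=1260  (since 384199201 − 242·1587600 = 1)
(19601+1260√242)^2 = 768398401 + 49394520√242
(19601+1260√242)^3 = 30122754096401 + 1936363971780√242

19601 1260
768398401 49394520
30122754096401 1936363971780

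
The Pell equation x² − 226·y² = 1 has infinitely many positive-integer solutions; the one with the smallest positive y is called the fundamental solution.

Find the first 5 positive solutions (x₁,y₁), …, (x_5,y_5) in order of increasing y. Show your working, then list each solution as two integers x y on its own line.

451 30
406801 27060
366934051 24408090
330974107201 22016070120
298538277761251 19858470840150

[15; 30] for √226; ℓ=1 ⇒ convergent index 1
step 0: (15, 1)  from 15·(1,0) + (0,1)
step 1: (451, 30)  from 30·(15,1) + (1,0)
(x₁, y₁) = (451, 30);  451² − 226·30² = 1 ✓
(x_2, y_2) = (451·451 + 226·30·30, 451·30 + 30·451) = (406801, 27060)
(x_3, y_3) = (451·406801 + 226·30·27060, 451·27060 + 30·406801) = (366934051, 24408090)
(x_4, y_4) = (451·366934051 + 226·30·24408090, 451·24408090 + 30·366934051) = (330974107201, 22016070120)
(x_5, y_5) = (451·330974107201 + 226·30·22016070120, 451·22016070120 + 30·330974107201) = (298538277761251, 19858470840150)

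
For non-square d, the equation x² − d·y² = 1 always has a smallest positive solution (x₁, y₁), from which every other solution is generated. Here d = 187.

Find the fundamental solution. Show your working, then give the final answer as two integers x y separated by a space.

1682 123

[13; 1,2,13,2,1,26] for √187; ℓ=6 ⇒ convergent index 5
i=0: a=13 ⇒ p=13, q=1
…
i=3: a=13 ⇒ p=547, q=40
i=4: a=2 ⇒ p=1135, q=83
i=5: a=1 ⇒ p=1682, q=123
(x₁, y₁) = (1682, 123);  1682² − 187·123² = 1 ✓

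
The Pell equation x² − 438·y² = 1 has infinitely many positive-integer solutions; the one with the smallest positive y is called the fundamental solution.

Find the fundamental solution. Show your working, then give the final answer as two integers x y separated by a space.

d=438: √d = [20; 1,12,1,40] (ℓ=4, even), read p_3/q_3
i=0: a=20 ⇒ p=20, q=1
…
i=2: a=12 ⇒ p=272, q=13
i=3: a=1 ⇒ p=293, q=14
→ (293, 14).  Check: 293²=85849, 438·14²=85848, difference 1.

293 14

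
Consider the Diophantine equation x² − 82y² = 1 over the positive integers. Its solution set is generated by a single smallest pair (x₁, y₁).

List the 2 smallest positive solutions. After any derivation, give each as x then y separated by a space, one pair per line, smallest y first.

163 18
53137 5868

√82 → a₀=9, period (18); ℓ=1 odd so k=1
i=0: a=9 ⇒ p=9, q=1
i=1: a=18 ⇒ p=163, q=18
(x₁, y₁) = (163, 18);  163² − 82·18² = 1 ✓
n=2: (163,18)∘(163,18) = (163·163+82·18·18, 163·18+18·163) = (53137,5868)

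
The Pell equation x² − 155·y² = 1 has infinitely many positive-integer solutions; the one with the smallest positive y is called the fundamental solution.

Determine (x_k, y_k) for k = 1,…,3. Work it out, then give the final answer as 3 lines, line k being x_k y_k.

√155 → a₀=12, period (2,4,2,24); ℓ=4 even so k=3
k=0  a_k=12  p_k/q_k = 12/1
k=1  a_k=2  p_k/q_k = 25/2
k=2  a_k=4  p_k/q_k = 112/9
k=3  a_k=2  p_k/q_k = 249/20
(x₁, y₁) = (249, 20);  249² − 155·20² = 1 ✓
n=2: (249,20)∘(249,20) = (249·249+155·20·20, 249·20+20·249) = (124001,9960)
n=3: (124001,9960)∘(249,20) = (249·124001+155·20·9960, 249·9960+20·124001) = (61752249,4960060)

249 20
124001 9960
61752249 4960060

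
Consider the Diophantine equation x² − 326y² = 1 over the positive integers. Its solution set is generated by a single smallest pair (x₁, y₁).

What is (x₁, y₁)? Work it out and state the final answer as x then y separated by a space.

[18; 18,36] for √326; ℓ=2 ⇒ convergent index 1
step 0: (18, 1)  from 18·(1,0) + (0,1)
step 1: (325, 18)  from 18·(18,1) + (1,0)
→ (325, 18).  Check: 325²=105625, 326·18²=105624, difference 1.

325 18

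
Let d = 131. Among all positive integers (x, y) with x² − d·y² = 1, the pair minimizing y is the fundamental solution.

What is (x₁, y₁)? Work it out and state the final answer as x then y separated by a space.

d=131: √d = [11; 2,4,11,4,2,22] (ℓ=6, even), read p_5/q_5
step 0: (11, 1)  from 11·(1,0) + (0,1)
…
step 3: (1156, 101)  from 11·(103,9) + (23,2)
step 4: (4727, 413)  from 4·(1156,101) + (103,9)
step 5: (10610, 927)  from 2·(4727,413) + (1156,101)
fundamental: x₁=10610, y₁=927  (since 112572100 − 131·859329 = 1)

10610 927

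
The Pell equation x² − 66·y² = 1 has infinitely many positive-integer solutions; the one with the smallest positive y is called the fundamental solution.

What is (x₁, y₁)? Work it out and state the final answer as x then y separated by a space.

65 8

√66 → a₀=8, period (8,16); ℓ=2 even so k=1
i=0: a=8 ⇒ p=8, q=1
i=1: a=8 ⇒ p=65, q=8
fundamental: x₁=65, y₁=8  (since 4225 − 66·64 = 1)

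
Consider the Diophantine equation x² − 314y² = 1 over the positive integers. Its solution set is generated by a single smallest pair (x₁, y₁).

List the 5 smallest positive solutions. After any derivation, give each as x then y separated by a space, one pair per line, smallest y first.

392499 22150
308110930001 17387705700
241866463828532499 13649314199066450
189864690372162243720001 10714684347621377411400
149043402212524750531884812499 8411005783500436710995110750

d=314: √d = [17; 1,2,1,1,2,1,34] (ℓ=7, odd), read p_13/q_13
a_0=17:  p_0=17·1+0=17,  q_0=17·0+1=1
a_1=1:  p_1=1·17+1=18,  q_1=1·1+0=1
a_2=2:  p_2=2·18+17=53,  q_2=2·1+1=3
…
a_4=1:  p_4=1·71+53=124,  q_4=1·4+3=7
a_5=2:  p_5=2·124+71=319,  q_5=2·7+4=18
a_6=1:  p_6=1·319+124=443,  q_6=1·18+7=25
a_7=34:  p_7=34·443+319=15381,  q_7=34·25+18=868
a_8=1:  p_8=1·15381+443=15824,  q_8=1·868+25=893
a_9=2:  p_9=2·15824+15381=47029,  q_9=2·893+868=2654
a_10=1:  p_10=1·47029+15824=62853,  q_10=1·2654+893=3547
a_11=1:  p_11=1·62853+47029=109882,  q_11=1·3547+2654=6201
a_12=2:  p_12=2·109882+62853=282617,  q_12=2·6201+3547=15949
a_13=1:  p_13=1·282617+109882=392499,  q_13=1·15949+6201=22150
fundamental: x₁=392499, y₁=22150  (since 154055465001 − 314·490622500 = 1)
n=2: (392499,22150)∘(392499,22150) = (392499·392499+314·22150·22150, 392499·22150+22150·392499) = (308110930001,17387705700)
n=3: (308110930001,17387705700)∘(392499,22150) = (392499·308110930001+314·22150·17387705700, 392499·17387705700+22150·308110930001) = (241866463828532499,13649314199066450)
n=4: (241866463828532499,13649314199066450)∘(392499,22150) = (392499·241866463828532499+314·22150·13649314199066450, 392499·13649314199066450+22150·241866463828532499) = (189864690372162243720001,10714684347621377411400)
n=5: (189864690372162243720001,10714684347621377411400)∘(392499,22150) = (392499·189864690372162243720001+314·22150·10714684347621377411400, 392499·10714684347621377411400+22150·189864690372162243720001) = (149043402212524750531884812499,8411005783500436710995110750)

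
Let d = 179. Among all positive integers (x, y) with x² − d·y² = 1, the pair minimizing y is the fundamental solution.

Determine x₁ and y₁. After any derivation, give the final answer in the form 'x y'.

√179 → a₀=13, period (2,1,1,1,3,…,1,2,26); ℓ=14 even so k=13
k=0  a_k=13  p_k/q_k = 13/1
k=1  a_k=2  p_k/q_k = 27/2
k=2  a_k=1  p_k/q_k = 40/3
…
k=4  a_k=1  p_k/q_k = 107/8
k=5  a_k=3  p_k/q_k = 388/29
k=6  a_k=5  p_k/q_k = 2047/153
k=7  a_k=13  p_k/q_k = 26999/2018
k=8  a_k=5  p_k/q_k = 137042/10243
k=9  a_k=3  p_k/q_k = 438125/32747
…
k=11  a_k=1  p_k/q_k = 1013292/75737
k=12  a_k=1  p_k/q_k = 1588459/118727
k=13  a_k=2  p_k/q_k = 4190210/313191
fundamental: x₁=4190210, y₁=313191  (since 17557859844100 − 179·98088602481 = 1)

4190210 313191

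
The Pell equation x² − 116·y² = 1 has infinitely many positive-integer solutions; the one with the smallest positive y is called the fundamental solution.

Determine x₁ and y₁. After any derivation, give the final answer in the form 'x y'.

[10; 1,3,2,1,4,1,2,3,1,20] for √116; ℓ=10 ⇒ convergent index 9
a_0=10:  p_0=10·1+0=10,  q_0=10·0+1=1
a_1=1:  p_1=1·10+1=11,  q_1=1·1+0=1
a_2=3:  p_2=3·11+10=43,  q_2=3·1+1=4
a_3=2:  p_3=2·43+11=97,  q_3=2·4+1=9
a_4=1:  p_4=1·97+43=140,  q_4=1·9+4=13
a_5=4:  p_5=4·140+97=657,  q_5=4·13+9=61
a_6=1:  p_6=1·657+140=797,  q_6=1·61+13=74
…
a_8=3:  p_8=3·2251+797=7550,  q_8=3·209+74=701
a_9=1:  p_9=1·7550+2251=9801,  q_9=1·701+209=910
fundamental: x₁=9801, y₁=910  (since 96059601 − 116·828100 = 1)

9801 910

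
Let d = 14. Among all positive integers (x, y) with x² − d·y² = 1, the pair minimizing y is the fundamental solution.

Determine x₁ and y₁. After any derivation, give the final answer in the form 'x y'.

√14 → a₀=3, period (1,2,1,6); ℓ=4 even so k=3
i=0: a=3 ⇒ p=3, q=1
…
i=2: a=2 ⇒ p=11, q=3
i=3: a=1 ⇒ p=15, q=4
fundamental: x₁=15, y₁=4  (since 225 − 14·16 = 1)

15 4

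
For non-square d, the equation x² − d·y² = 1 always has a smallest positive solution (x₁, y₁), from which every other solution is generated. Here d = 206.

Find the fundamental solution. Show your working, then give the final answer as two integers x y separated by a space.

59535 4148

√206 = [14; 2,1,5,14,5,1,2,28, …], period ℓ=8 (even) → k=7
i=0: a=14 ⇒ p=14, q=1
…
i=3: a=5 ⇒ p=244, q=17
…
i=6: a=1 ⇒ p=20998, q=1463
i=7: a=2 ⇒ p=59535, q=4148
→ (59535, 4148).  Check: 59535²=3544416225, 206·4148²=3544416224, difference 1.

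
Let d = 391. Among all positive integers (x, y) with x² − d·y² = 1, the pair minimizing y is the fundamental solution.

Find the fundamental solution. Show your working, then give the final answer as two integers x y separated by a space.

7338680 371133

d=391: √d = [19; 1,3,2,2,1,…,3,1,38] (ℓ=16, even), read p_15/q_15
i=0: a=19 ⇒ p=19, q=1
i=1: a=1 ⇒ p=20, q=1
i=2: a=3 ⇒ p=79, q=4
i=3: a=2 ⇒ p=178, q=9
i=4: a=2 ⇒ p=435, q=22
…
i=6: a=1 ⇒ p=1048, q=53
…
i=9: a=2 ⇒ p=107747, q=5449
…
i=12: a=2 ⇒ p=696292, q=35213
i=13: a=2 ⇒ p=1660597, q=83980
i=14: a=3 ⇒ p=5678083, q=287153
i=15: a=1 ⇒ p=7338680, q=371133
fundamental: x₁=7338680, y₁=371133  (since 53856224142400 − 391·137739703689 = 1)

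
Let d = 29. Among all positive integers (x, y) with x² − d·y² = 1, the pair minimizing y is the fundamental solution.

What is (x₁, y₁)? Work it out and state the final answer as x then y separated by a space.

9801 1820

d=29: √d = [5; 2,1,1,2,10] (ℓ=5, odd), read p_9/q_9
a_0=5:  p_0=5·1+0=5,  q_0=5·0+1=1
…
a_2=1:  p_2=1·11+5=16,  q_2=1·2+1=3
…
a_5=10:  p_5=10·70+27=727,  q_5=10·13+5=135
…
a_8=1:  p_8=1·2251+1524=3775,  q_8=1·418+283=701
a_9=2:  p_9=2·3775+2251=9801,  q_9=2·701+418=1820
fundamental: x₁=9801, y₁=1820  (since 96059601 − 29·3312400 = 1)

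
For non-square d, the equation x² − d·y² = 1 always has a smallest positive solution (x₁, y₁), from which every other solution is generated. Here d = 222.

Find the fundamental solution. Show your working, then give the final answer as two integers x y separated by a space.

149 10

d=222: √d = [14; 1,8,1,28] (ℓ=4, even), read p_3/q_3
a_0=14:  p_0=14·1+0=14,  q_0=14·0+1=1
a_1=1:  p_1=1·14+1=15,  q_1=1·1+0=1
a_2=8:  p_2=8·15+14=134,  q_2=8·1+1=9
a_3=1:  p_3=1·134+15=149,  q_3=1·9+1=10
→ (149, 10).  Check: 149²=22201, 222·10²=22200, difference 1.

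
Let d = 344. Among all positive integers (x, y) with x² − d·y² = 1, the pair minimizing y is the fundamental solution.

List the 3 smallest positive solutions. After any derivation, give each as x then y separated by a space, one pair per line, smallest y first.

10405 561
216528049 11674410
4505948689285 242944471539

[18; 1,1,4,1,3,1,4,1,1,36] for √344; ℓ=10 ⇒ convergent index 9
k=0  a_k=18  p_k/q_k = 18/1
…
k=2  a_k=1  p_k/q_k = 37/2
k=3  a_k=4  p_k/q_k = 167/9
k=4  a_k=1  p_k/q_k = 204/11
k=5  a_k=3  p_k/q_k = 779/42
…
k=8  a_k=1  p_k/q_k = 5694/307
k=9  a_k=1  p_k/q_k = 10405/561
(x₁, y₁) = (10405, 561);  10405² − 344·561² = 1 ✓
k=2:  x_2 = 10405·10405+344·561·561 = 216528049,  y_2 = 10405·561+561·10405 = 11674410
k=3:  x_3 = 10405·216528049+344·561·11674410 = 4505948689285,  y_3 = 10405·11674410+561·216528049 = 242944471539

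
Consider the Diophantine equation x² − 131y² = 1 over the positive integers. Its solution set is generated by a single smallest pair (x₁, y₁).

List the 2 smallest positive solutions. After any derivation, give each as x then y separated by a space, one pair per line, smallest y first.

10610 927
225144199 19670940

d=131: √d = [11; 2,4,11,4,2,22] (ℓ=6, even), read p_5/q_5
i=0: a=11 ⇒ p=11, q=1
i=1: a=2 ⇒ p=23, q=2
…
i=3: a=11 ⇒ p=1156, q=101
i=4: a=4 ⇒ p=4727, q=413
i=5: a=2 ⇒ p=10610, q=927
→ (10610, 927).  Check: 10610²=112572100, 131·927²=112572099, difference 1.
n=2: (10610,927)∘(10610,927) = (10610·10610+131·927·927, 10610·927+927·10610) = (225144199,19670940)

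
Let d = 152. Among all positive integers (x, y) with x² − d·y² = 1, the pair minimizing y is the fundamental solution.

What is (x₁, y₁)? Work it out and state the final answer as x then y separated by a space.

37 3

[12; 3,24] for √152; ℓ=2 ⇒ convergent index 1
step 0: (12, 1)  from 12·(1,0) + (0,1)
step 1: (37, 3)  from 3·(12,1) + (1,0)
→ (37, 3).  Check: 37²=1369, 152·3²=1368, difference 1.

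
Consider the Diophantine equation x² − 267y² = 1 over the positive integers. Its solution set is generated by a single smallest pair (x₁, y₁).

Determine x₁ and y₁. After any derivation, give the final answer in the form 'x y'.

2402 147

√267 → a₀=16, period (2,1,15,1,2,32); ℓ=6 even so k=5
k=0  a_k=16  p_k/q_k = 16/1
…
k=2  a_k=1  p_k/q_k = 49/3
…
k=4  a_k=1  p_k/q_k = 817/50
k=5  a_k=2  p_k/q_k = 2402/147
fundamental: x₁=2402, y₁=147  (since 5769604 − 267·21609 = 1)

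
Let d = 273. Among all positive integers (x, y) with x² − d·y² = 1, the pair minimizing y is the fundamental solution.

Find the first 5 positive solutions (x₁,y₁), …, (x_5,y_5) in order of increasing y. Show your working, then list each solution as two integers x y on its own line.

727 44
1057057 63976
1536960151 93021060
2234739002497 135252557264
3249308972670487 196657125240796

√273 = [16; 1,1,10,1,1,32, …], period ℓ=6 (even) → k=5
k=0  a_k=16  p_k/q_k = 16/1
…
k=4  a_k=1  p_k/q_k = 380/23
k=5  a_k=1  p_k/q_k = 727/44
fundamental: x₁=727, y₁=44  (since 528529 − 273·1936 = 1)
n=2: (727,44)∘(727,44) = (727·727+273·44·44, 727·44+44·727) = (1057057,63976)
n=3: (1057057,63976)∘(727,44) = (727·1057057+273·44·63976, 727·63976+44·1057057) = (1536960151,93021060)
n=4: (1536960151,93021060)∘(727,44) = (727·1536960151+273·44·93021060, 727·93021060+44·1536960151) = (2234739002497,135252557264)
n=5: (2234739002497,135252557264)∘(727,44) = (727·2234739002497+273·44·135252557264, 727·135252557264+44·2234739002497) = (3249308972670487,196657125240796)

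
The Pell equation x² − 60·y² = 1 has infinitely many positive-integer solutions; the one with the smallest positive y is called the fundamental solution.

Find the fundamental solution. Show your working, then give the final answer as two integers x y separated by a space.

√60 → a₀=7, period (1,2,1,14); ℓ=4 even so k=3
step 0: (7, 1)  from 7·(1,0) + (0,1)
step 1: (8, 1)  from 1·(7,1) + (1,0)
step 2: (23, 3)  from 2·(8,1) + (7,1)
step 3: (31, 4)  from 1·(23,3) + (8,1)
→ (31, 4).  Check: 31²=961, 60·4²=960, difference 1.

31 4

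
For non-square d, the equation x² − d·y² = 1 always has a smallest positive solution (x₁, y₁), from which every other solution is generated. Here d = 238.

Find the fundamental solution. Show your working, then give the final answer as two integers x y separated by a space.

11663 756

[15; 2,2,1,14,1,2,2,30] for √238; ℓ=8 ⇒ convergent index 7
step 0: (15, 1)  from 15·(1,0) + (0,1)
…
step 5: (1697, 110)  from 1·(1589,103) + (108,7)
step 6: (4983, 323)  from 2·(1697,110) + (1589,103)
step 7: (11663, 756)  from 2·(4983,323) + (1697,110)
→ (11663, 756).  Check: 11663²=136025569, 238·756²=136025568, difference 1.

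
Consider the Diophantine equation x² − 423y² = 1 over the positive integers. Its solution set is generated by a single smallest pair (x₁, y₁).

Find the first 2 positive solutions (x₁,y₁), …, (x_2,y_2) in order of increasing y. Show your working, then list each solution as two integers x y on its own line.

√423 = [20; 1,1,3,4,3,1,1,40, …], period ℓ=8 (even) → k=7
i=0: a=20 ⇒ p=20, q=1
…
i=3: a=3 ⇒ p=144, q=7
i=4: a=4 ⇒ p=617, q=30
…
i=6: a=1 ⇒ p=2612, q=127
i=7: a=1 ⇒ p=4607, q=224
fundamental: x₁=4607, y₁=224  (since 21224449 − 423·50176 = 1)
(x_2, y_2) = (4607·4607 + 423·224·224, 4607·224 + 224·4607) = (42448897, 2063936)

4607 224
42448897 2063936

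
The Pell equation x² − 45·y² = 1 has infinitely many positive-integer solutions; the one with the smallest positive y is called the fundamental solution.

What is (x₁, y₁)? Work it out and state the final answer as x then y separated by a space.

161 24

√45 = [6; 1,2,2,2,1,12, …], period ℓ=6 (even) → k=5
i=0: a=6 ⇒ p=6, q=1
i=1: a=1 ⇒ p=7, q=1
i=2: a=2 ⇒ p=20, q=3
i=3: a=2 ⇒ p=47, q=7
i=4: a=2 ⇒ p=114, q=17
i=5: a=1 ⇒ p=161, q=24
(x₁, y₁) = (161, 24);  161² − 45·24² = 1 ✓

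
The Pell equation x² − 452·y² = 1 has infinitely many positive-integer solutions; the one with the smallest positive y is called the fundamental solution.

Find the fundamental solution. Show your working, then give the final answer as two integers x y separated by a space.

√452 → a₀=21, period (3,1,5,3,10,3,5,1,3,42); ℓ=10 even so k=9
i=0: a=21 ⇒ p=21, q=1
i=1: a=3 ⇒ p=64, q=3
i=2: a=1 ⇒ p=85, q=4
i=3: a=5 ⇒ p=489, q=23
i=4: a=3 ⇒ p=1552, q=73
i=5: a=10 ⇒ p=16009, q=753
…
i=7: a=5 ⇒ p=263904, q=12413
i=8: a=1 ⇒ p=313483, q=14745
i=9: a=3 ⇒ p=1204353, q=56648
(x₁, y₁) = (1204353, 56648);  1204353² − 452·56648² = 1 ✓

1204353 56648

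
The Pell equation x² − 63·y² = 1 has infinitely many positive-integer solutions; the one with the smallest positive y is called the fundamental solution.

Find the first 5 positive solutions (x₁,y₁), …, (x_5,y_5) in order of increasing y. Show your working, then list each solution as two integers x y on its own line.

8 1
127 16
2024 255
32257 4064
514088 64769

√63 = [7; 1,14, …], period ℓ=2 (even) → k=1
k=0  a_k=7  p_k/q_k = 7/1
k=1  a_k=1  p_k/q_k = 8/1
fundamental: x₁=8, y₁=1  (since 64 − 63·1 = 1)
(8+1√63)^2 = 127 + 16√63
(8+1√63)^3 = 2024 + 255√63
(8+1√63)^4 = 32257 + 4064√63
(8+1√63)^5 = 514088 + 64769√63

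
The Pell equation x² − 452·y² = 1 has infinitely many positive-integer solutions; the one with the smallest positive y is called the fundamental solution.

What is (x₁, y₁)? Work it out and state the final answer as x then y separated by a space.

1204353 56648

√452 → a₀=21, period (3,1,5,3,10,3,5,1,3,42); ℓ=10 even so k=9
step 0: (21, 1)  from 21·(1,0) + (0,1)
…
step 5: (16009, 753)  from 10·(1552,73) + (489,23)
…
step 7: (263904, 12413)  from 5·(49579,2332) + (16009,753)
step 8: (313483, 14745)  from 1·(263904,12413) + (49579,2332)
step 9: (1204353, 56648)  from 3·(313483,14745) + (263904,12413)
fundamental: x₁=1204353, y₁=56648  (since 1450466148609 − 452·3208995904 = 1)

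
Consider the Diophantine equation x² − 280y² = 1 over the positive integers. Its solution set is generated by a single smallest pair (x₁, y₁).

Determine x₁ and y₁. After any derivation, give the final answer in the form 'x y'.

251 15

d=280: √d = [16; 1,2,1,2,1,32] (ℓ=6, even), read p_5/q_5
k=0  a_k=16  p_k/q_k = 16/1
k=1  a_k=1  p_k/q_k = 17/1
…
k=3  a_k=1  p_k/q_k = 67/4
k=4  a_k=2  p_k/q_k = 184/11
k=5  a_k=1  p_k/q_k = 251/15
→ (251, 15).  Check: 251²=63001, 280·15²=63000, difference 1.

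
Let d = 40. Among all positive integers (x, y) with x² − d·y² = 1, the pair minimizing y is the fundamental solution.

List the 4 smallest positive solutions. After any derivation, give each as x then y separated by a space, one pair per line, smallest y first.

√40 = [6; 3,12, …], period ℓ=2 (even) → k=1
a_0=6:  p_0=6·1+0=6,  q_0=6·0+1=1
a_1=3:  p_1=3·6+1=19,  q_1=3·1+0=3
fundamental: x₁=19, y₁=3  (since 361 − 40·9 = 1)
(x_2, y_2) = (19·19 + 40·3·3, 19·3 + 3·19) = (721, 114)
(x_3, y_3) = (19·721 + 40·3·114, 19·114 + 3·721) = (27379, 4329)
(x_4, y_4) = (19·27379 + 40·3·4329, 19·4329 + 3·27379) = (1039681, 164388)

19 3
721 114
27379 4329
1039681 164388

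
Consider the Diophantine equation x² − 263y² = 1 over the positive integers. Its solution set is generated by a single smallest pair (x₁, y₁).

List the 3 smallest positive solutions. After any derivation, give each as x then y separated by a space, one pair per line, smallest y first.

√263 = [16; 4,1,1,1,1,15,1,1,1,1,4,32, …], period ℓ=12 (even) → k=11
i=0: a=16 ⇒ p=16, q=1
…
i=2: a=1 ⇒ p=81, q=5
…
i=10: a=1 ⇒ p=30229, q=1864
i=11: a=4 ⇒ p=139128, q=8579
→ (139128, 8579).  Check: 139128²=19356600384, 263·8579²=19356600383, difference 1.
n=2: (139128,8579)∘(139128,8579) = (139128·139128+263·8579·8579, 139128·8579+8579·139128) = (38713200767,2387158224)
n=3: (38713200767,2387158224)∘(139128,8579) = (139128·38713200767+263·8579·2387158224, 139128·2387158224+8579·38713200767) = (10772180392483224,664241098768765)

139128 8579
38713200767 2387158224
10772180392483224 664241098768765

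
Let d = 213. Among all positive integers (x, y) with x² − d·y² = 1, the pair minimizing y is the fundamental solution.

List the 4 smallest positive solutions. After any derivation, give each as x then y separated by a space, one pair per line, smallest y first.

194399 13320
75581942401 5178789360
29386108041429599 2013502945575960
11425260034216163289601 782845918228863306720

d=213: √d = [14; 1,1,2,6,1,8,1,6,2,1,1,28] (ℓ=12, even), read p_11/q_11
k=0  a_k=14  p_k/q_k = 14/1
k=1  a_k=1  p_k/q_k = 15/1
…
k=5  a_k=1  p_k/q_k = 540/37
k=6  a_k=8  p_k/q_k = 4787/328
…
k=8  a_k=6  p_k/q_k = 36749/2518
k=9  a_k=2  p_k/q_k = 78825/5401
k=10  a_k=1  p_k/q_k = 115574/7919
k=11  a_k=1  p_k/q_k = 194399/13320
fundamental: x₁=194399, y₁=13320  (since 37790971201 − 213·177422400 = 1)
n=2: (194399,13320)∘(194399,13320) = (194399·194399+213·13320·13320, 194399·13320+13320·194399) = (75581942401,5178789360)
n=3: (75581942401,5178789360)∘(194399,13320) = (194399·75581942401+213·13320·5178789360, 194399·5178789360+13320·75581942401) = (29386108041429599,2013502945575960)
n=4: (29386108041429599,2013502945575960)∘(194399,13320) = (194399·29386108041429599+213·13320·2013502945575960, 194399·2013502945575960+13320·29386108041429599) = (11425260034216163289601,782845918228863306720)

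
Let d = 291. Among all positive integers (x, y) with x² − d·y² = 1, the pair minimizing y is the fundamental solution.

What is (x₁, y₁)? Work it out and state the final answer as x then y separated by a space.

290 17

[17; 17,34] for √291; ℓ=2 ⇒ convergent index 1
step 0: (17, 1)  from 17·(1,0) + (0,1)
step 1: (290, 17)  from 17·(17,1) + (1,0)
fundamental: x₁=290, y₁=17  (since 84100 − 291·289 = 1)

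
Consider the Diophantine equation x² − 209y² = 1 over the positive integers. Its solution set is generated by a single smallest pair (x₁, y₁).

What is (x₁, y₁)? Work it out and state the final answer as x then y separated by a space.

46551 3220

[14; 2,5,3,2,3,5,2,28] for √209; ℓ=8 ⇒ convergent index 7
i=0: a=14 ⇒ p=14, q=1
…
i=3: a=3 ⇒ p=506, q=35
i=4: a=2 ⇒ p=1171, q=81
…
i=6: a=5 ⇒ p=21266, q=1471
i=7: a=2 ⇒ p=46551, q=3220
→ (46551, 3220).  Check: 46551²=2166995601, 209·3220²=2166995600, difference 1.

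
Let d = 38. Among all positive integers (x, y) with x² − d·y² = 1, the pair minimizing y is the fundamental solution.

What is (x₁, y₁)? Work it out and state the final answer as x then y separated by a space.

37 6

√38 → a₀=6, period (6,12); ℓ=2 even so k=1
a_0=6:  p_0=6·1+0=6,  q_0=6·0+1=1
a_1=6:  p_1=6·6+1=37,  q_1=6·1+0=6
→ (37, 6).  Check: 37²=1369, 38·6²=1368, difference 1.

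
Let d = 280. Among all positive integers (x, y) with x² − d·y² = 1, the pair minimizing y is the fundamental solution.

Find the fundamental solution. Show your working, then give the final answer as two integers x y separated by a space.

[16; 1,2,1,2,1,32] for √280; ℓ=6 ⇒ convergent index 5
k=0  a_k=16  p_k/q_k = 16/1
…
k=2  a_k=2  p_k/q_k = 50/3
…
k=4  a_k=2  p_k/q_k = 184/11
k=5  a_k=1  p_k/q_k = 251/15
→ (251, 15).  Check: 251²=63001, 280·15²=63000, difference 1.

251 15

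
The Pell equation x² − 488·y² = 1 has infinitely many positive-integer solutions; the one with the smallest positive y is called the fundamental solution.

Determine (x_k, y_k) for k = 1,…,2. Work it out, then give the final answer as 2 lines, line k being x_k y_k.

243 11
118097 5346

[22; 11,44] for √488; ℓ=2 ⇒ convergent index 1
a_0=22:  p_0=22·1+0=22,  q_0=22·0+1=1
a_1=11:  p_1=11·22+1=243,  q_1=11·1+0=11
(x₁, y₁) = (243, 11);  243² − 488·11² = 1 ✓
n=2: (243,11)∘(243,11) = (243·243+488·11·11, 243·11+11·243) = (118097,5346)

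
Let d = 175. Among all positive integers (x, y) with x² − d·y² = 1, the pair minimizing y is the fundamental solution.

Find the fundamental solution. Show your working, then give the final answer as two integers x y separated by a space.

√175 = [13; 4,2,1,2,4,26, …], period ℓ=6 (even) → k=5
k=0  a_k=13  p_k/q_k = 13/1
k=1  a_k=4  p_k/q_k = 53/4
k=2  a_k=2  p_k/q_k = 119/9
…
k=4  a_k=2  p_k/q_k = 463/35
k=5  a_k=4  p_k/q_k = 2024/153
→ (2024, 153).  Check: 2024²=4096576, 175·153²=4096575, difference 1.

2024 153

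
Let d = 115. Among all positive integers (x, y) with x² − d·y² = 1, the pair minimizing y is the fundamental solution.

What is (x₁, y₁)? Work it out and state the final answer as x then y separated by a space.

1126 105

d=115: √d = [10; 1,2,1,1,1,1,1,2,1,20] (ℓ=10, even), read p_9/q_9
step 0: (10, 1)  from 10·(1,0) + (0,1)
step 1: (11, 1)  from 1·(10,1) + (1,0)
…
step 4: (75, 7)  from 1·(43,4) + (32,3)
…
step 6: (193, 18)  from 1·(118,11) + (75,7)
step 7: (311, 29)  from 1·(193,18) + (118,11)
step 8: (815, 76)  from 2·(311,29) + (193,18)
step 9: (1126, 105)  from 1·(815,76) + (311,29)
fundamental: x₁=1126, y₁=105  (since 1267876 − 115·11025 = 1)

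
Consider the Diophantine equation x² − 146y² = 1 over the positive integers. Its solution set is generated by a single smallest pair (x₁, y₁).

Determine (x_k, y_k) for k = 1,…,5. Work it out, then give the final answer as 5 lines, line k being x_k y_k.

145 12
42049 3480
12194065 1009188
3536236801 292661040
1025496478225 84870692412

[12; 12,24] for √146; ℓ=2 ⇒ convergent index 1
step 0: (12, 1)  from 12·(1,0) + (0,1)
step 1: (145, 12)  from 12·(12,1) + (1,0)
fundamental: x₁=145, y₁=12  (since 21025 − 146·144 = 1)
(x_2, y_2) = (145·145 + 146·12·12, 145·12 + 12·145) = (42049, 3480)
(x_3, y_3) = (145·42049 + 146·12·3480, 145·3480 + 12·42049) = (12194065, 1009188)
(x_4, y_4) = (145·12194065 + 146·12·1009188, 145·1009188 + 12·12194065) = (3536236801, 292661040)
(x_5, y_5) = (145·3536236801 + 146·12·292661040, 145·292661040 + 12·3536236801) = (1025496478225, 84870692412)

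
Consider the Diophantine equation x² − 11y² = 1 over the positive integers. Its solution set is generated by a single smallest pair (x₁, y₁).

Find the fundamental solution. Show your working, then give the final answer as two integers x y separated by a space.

[3; 3,6] for √11; ℓ=2 ⇒ convergent index 1
a_0=3:  p_0=3·1+0=3,  q_0=3·0+1=1
a_1=3:  p_1=3·3+1=10,  q_1=3·1+0=3
fundamental: x₁=10, y₁=3  (since 100 − 11·9 = 1)

10 3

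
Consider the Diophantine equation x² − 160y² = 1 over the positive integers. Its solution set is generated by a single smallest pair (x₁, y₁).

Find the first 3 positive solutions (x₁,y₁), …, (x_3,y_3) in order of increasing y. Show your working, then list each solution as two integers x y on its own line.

d=160: √d = [12; 1,1,1,5,1,1,1,24] (ℓ=8, even), read p_7/q_7
i=0: a=12 ⇒ p=12, q=1
…
i=2: a=1 ⇒ p=25, q=2
i=3: a=1 ⇒ p=38, q=3
…
i=5: a=1 ⇒ p=253, q=20
i=6: a=1 ⇒ p=468, q=37
i=7: a=1 ⇒ p=721, q=57
→ (721, 57).  Check: 721²=519841, 160·57²=519840, difference 1.
n=2: (721,57)∘(721,57) = (721·721+160·57·57, 721·57+57·721) = (1039681,82194)
n=3: (1039681,82194)∘(721,57) = (721·1039681+160·57·82194, 721·82194+57·1039681) = (1499219281,118523691)

721 57
1039681 82194
1499219281 118523691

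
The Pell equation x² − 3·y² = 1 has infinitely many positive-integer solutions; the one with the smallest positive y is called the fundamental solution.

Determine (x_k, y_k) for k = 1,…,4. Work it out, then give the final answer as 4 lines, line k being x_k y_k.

√3 = [1; 1,2, …], period ℓ=2 (even) → k=1
i=0: a=1 ⇒ p=1, q=1
i=1: a=1 ⇒ p=2, q=1
→ (2, 1).  Check: 2²=4, 3·1²=3, difference 1.
(x_2, y_2) = (2·2 + 3·1·1, 2·1 + 1·2) = (7, 4)
(x_3, y_3) = (2·7 + 3·1·4, 2·4 + 1·7) = (26, 15)
(x_4, y_4) = (2·26 + 3·1·15, 2·15 + 1·26) = (97, 56)

2 1
7 4
26 15
97 56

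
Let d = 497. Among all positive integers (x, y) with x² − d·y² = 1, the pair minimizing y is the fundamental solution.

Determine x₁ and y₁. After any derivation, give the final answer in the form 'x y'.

√497 = [22; 3,2,2,5,6,5,2,2,3,44, …], period ℓ=10 (even) → k=9
k=0  a_k=22  p_k/q_k = 22/1
k=1  a_k=3  p_k/q_k = 67/3
…
k=3  a_k=2  p_k/q_k = 379/17
k=4  a_k=5  p_k/q_k = 2051/92
k=5  a_k=6  p_k/q_k = 12685/569
k=6  a_k=5  p_k/q_k = 65476/2937
k=7  a_k=2  p_k/q_k = 143637/6443
k=8  a_k=2  p_k/q_k = 352750/15823
k=9  a_k=3  p_k/q_k = 1201887/53912
fundamental: x₁=1201887, y₁=53912  (since 1444532360769 − 497·2906503744 = 1)

1201887 53912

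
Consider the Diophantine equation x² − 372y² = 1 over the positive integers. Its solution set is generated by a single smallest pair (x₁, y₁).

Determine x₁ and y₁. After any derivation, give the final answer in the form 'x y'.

[19; 3,2,12,2,3,38] for √372; ℓ=6 ⇒ convergent index 5
a_0=19:  p_0=19·1+0=19,  q_0=19·0+1=1
a_1=3:  p_1=3·19+1=58,  q_1=3·1+0=3
a_2=2:  p_2=2·58+19=135,  q_2=2·3+1=7
a_3=12:  p_3=12·135+58=1678,  q_3=12·7+3=87
a_4=2:  p_4=2·1678+135=3491,  q_4=2·87+7=181
a_5=3:  p_5=3·3491+1678=12151,  q_5=3·181+87=630
→ (12151, 630).  Check: 12151²=147646801, 372·630²=147646800, difference 1.

12151 630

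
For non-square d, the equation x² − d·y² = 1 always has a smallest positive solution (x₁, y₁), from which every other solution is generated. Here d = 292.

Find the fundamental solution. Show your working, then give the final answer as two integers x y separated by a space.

2281249 133500

d=292: √d = [17; 11,2,1,3,8,3,1,2,11,34] (ℓ=10, even), read p_9/q_9
a_0=17:  p_0=17·1+0=17,  q_0=17·0+1=1
…
a_5=8:  p_5=8·2136+581=17669,  q_5=8·125+34=1034
a_6=3:  p_6=3·17669+2136=55143,  q_6=3·1034+125=3227
…
a_8=2:  p_8=2·72812+55143=200767,  q_8=2·4261+3227=11749
a_9=11:  p_9=11·200767+72812=2281249,  q_9=11·11749+4261=133500
(x₁, y₁) = (2281249, 133500);  2281249² − 292·133500² = 1 ✓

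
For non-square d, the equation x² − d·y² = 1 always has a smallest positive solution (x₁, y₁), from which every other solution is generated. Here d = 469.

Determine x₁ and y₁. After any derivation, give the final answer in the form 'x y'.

137215 6336

√469 = [21; 1,1,1,10,6,10,1,1,1,42, …], period ℓ=10 (even) → k=9
a_0=21:  p_0=21·1+0=21,  q_0=21·0+1=1
a_1=1:  p_1=1·21+1=22,  q_1=1·1+0=1
…
a_3=1:  p_3=1·43+22=65,  q_3=1·2+1=3
a_4=10:  p_4=10·65+43=693,  q_4=10·3+2=32
…
a_7=1:  p_7=1·42923+4223=47146,  q_7=1·1982+195=2177
a_8=1:  p_8=1·47146+42923=90069,  q_8=1·2177+1982=4159
a_9=1:  p_9=1·90069+47146=137215,  q_9=1·4159+2177=6336
(x₁, y₁) = (137215, 6336);  137215² − 469·6336² = 1 ✓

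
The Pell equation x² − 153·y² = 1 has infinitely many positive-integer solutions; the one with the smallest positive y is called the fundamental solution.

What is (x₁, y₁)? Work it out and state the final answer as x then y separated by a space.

2177 176

√153 → a₀=12, period (2,1,2,2,2,1,2,24); ℓ=8 even so k=7
i=0: a=12 ⇒ p=12, q=1
i=1: a=2 ⇒ p=25, q=2
i=2: a=1 ⇒ p=37, q=3
i=3: a=2 ⇒ p=99, q=8
…
i=5: a=2 ⇒ p=569, q=46
i=6: a=1 ⇒ p=804, q=65
i=7: a=2 ⇒ p=2177, q=176
fundamental: x₁=2177, y₁=176  (since 4739329 − 153·30976 = 1)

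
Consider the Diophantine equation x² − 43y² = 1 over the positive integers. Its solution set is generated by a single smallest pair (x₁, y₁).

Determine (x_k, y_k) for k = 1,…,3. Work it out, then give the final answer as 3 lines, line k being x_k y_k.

3482 531
24248647 3697884
168867574226 25752063645

[6; 1,1,3,1,5,1,3,1,1,12] for √43; ℓ=10 ⇒ convergent index 9
step 0: (6, 1)  from 6·(1,0) + (0,1)
…
step 8: (1941, 296)  from 1·(1541,235) + (400,61)
step 9: (3482, 531)  from 1·(1941,296) + (1541,235)
fundamental: x₁=3482, y₁=531  (since 12124324 − 43·281961 = 1)
n=2: (3482,531)∘(3482,531) = (3482·3482+43·531·531, 3482·531+531·3482) = (24248647,3697884)
n=3: (24248647,3697884)∘(3482,531) = (3482·24248647+43·531·3697884, 3482·3697884+531·24248647) = (168867574226,25752063645)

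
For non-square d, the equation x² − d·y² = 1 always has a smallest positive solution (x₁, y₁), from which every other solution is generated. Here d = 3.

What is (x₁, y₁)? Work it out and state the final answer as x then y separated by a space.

2 1

d=3: √d = [1; 1,2] (ℓ=2, even), read p_1/q_1
step 0: (1, 1)  from 1·(1,0) + (0,1)
step 1: (2, 1)  from 1·(1,1) + (1,0)
fundamental: x₁=2, y₁=1  (since 4 − 3·1 = 1)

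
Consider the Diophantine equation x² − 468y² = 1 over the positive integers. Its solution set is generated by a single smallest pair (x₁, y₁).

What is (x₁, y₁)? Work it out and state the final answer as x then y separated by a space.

√468 → a₀=21, period (1,1,1,2,1,1,1,42); ℓ=8 even so k=7
k=0  a_k=21  p_k/q_k = 21/1
k=1  a_k=1  p_k/q_k = 22/1
…
k=6  a_k=1  p_k/q_k = 411/19
k=7  a_k=1  p_k/q_k = 649/30
(x₁, y₁) = (649, 30);  649² − 468·30² = 1 ✓

649 30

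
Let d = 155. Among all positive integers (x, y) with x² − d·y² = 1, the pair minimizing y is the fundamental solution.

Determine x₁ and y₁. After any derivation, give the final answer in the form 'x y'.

[12; 2,4,2,24] for √155; ℓ=4 ⇒ convergent index 3
k=0  a_k=12  p_k/q_k = 12/1
k=1  a_k=2  p_k/q_k = 25/2
k=2  a_k=4  p_k/q_k = 112/9
k=3  a_k=2  p_k/q_k = 249/20
(x₁, y₁) = (249, 20);  249² − 155·20² = 1 ✓

249 20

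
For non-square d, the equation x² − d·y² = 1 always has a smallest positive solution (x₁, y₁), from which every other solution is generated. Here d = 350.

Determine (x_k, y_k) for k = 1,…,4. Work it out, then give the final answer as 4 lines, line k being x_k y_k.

d=350: √d = [18; 1,2,2,2,1,36] (ℓ=6, even), read p_5/q_5
k=0  a_k=18  p_k/q_k = 18/1
k=1  a_k=1  p_k/q_k = 19/1
…
k=3  a_k=2  p_k/q_k = 131/7
k=4  a_k=2  p_k/q_k = 318/17
k=5  a_k=1  p_k/q_k = 449/24
(x₁, y₁) = (449, 24);  449² − 350·24² = 1 ✓
(x_2, y_2) = (449·449 + 350·24·24, 449·24 + 24·449) = (403201, 21552)
(x_3, y_3) = (449·403201 + 350·24·21552, 449·21552 + 24·403201) = (362074049, 19353672)
(x_4, y_4) = (449·362074049 + 350·24·19353672, 449·19353672 + 24·362074049) = (325142092801, 17379575904)

449 24
403201 21552
362074049 19353672
325142092801 17379575904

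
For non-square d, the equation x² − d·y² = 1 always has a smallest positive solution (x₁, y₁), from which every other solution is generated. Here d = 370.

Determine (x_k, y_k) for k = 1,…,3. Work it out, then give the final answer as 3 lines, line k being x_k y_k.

√370 = [19; 4,4,38, …], period ℓ=3 (odd) → k=5
step 0: (19, 1)  from 19·(1,0) + (0,1)
step 1: (77, 4)  from 4·(19,1) + (1,0)
step 2: (327, 17)  from 4·(77,4) + (19,1)
step 3: (12503, 650)  from 38·(327,17) + (77,4)
step 4: (50339, 2617)  from 4·(12503,650) + (327,17)
step 5: (213859, 11118)  from 4·(50339,2617) + (12503,650)
→ (213859, 11118).  Check: 213859²=45735671881, 370·11118²=45735671880, difference 1.
n=2: (213859,11118)∘(213859,11118) = (213859·213859+370·11118·11118, 213859·11118+11118·213859) = (91471343761,4755368724)
n=3: (91471343761,4755368724)∘(213859,11118) = (213859·91471343761+370·11118·4755368724, 213859·4755368724+11118·91471343761) = (39123940210553539,2033956799880714)

213859 11118
91471343761 4755368724
39123940210553539 2033956799880714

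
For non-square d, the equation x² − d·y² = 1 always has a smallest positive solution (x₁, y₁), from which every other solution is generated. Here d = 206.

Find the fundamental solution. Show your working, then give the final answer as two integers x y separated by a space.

√206 → a₀=14, period (2,1,5,14,5,1,2,28); ℓ=8 even so k=7
k=0  a_k=14  p_k/q_k = 14/1
k=1  a_k=2  p_k/q_k = 29/2
…
k=3  a_k=5  p_k/q_k = 244/17
…
k=5  a_k=5  p_k/q_k = 17539/1222
k=6  a_k=1  p_k/q_k = 20998/1463
k=7  a_k=2  p_k/q_k = 59535/4148
fundamental: x₁=59535, y₁=4148  (since 3544416225 − 206·17205904 = 1)

59535 4148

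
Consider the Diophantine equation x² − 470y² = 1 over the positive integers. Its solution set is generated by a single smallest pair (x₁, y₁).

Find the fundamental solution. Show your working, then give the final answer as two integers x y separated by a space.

1691 78

√470 → a₀=21, period (1,2,8,2,1,42); ℓ=6 even so k=5
a_0=21:  p_0=21·1+0=21,  q_0=21·0+1=1
…
a_3=8:  p_3=8·65+22=542,  q_3=8·3+1=25
a_4=2:  p_4=2·542+65=1149,  q_4=2·25+3=53
a_5=1:  p_5=1·1149+542=1691,  q_5=1·53+25=78
→ (1691, 78).  Check: 1691²=2859481, 470·78²=2859480, difference 1.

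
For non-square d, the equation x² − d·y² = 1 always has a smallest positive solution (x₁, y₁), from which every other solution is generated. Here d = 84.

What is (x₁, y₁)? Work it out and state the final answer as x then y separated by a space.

d=84: √d = [9; 6,18] (ℓ=2, even), read p_1/q_1
k=0  a_k=9  p_k/q_k = 9/1
k=1  a_k=6  p_k/q_k = 55/6
fundamental: x₁=55, y₁=6  (since 3025 − 84·36 = 1)

55 6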